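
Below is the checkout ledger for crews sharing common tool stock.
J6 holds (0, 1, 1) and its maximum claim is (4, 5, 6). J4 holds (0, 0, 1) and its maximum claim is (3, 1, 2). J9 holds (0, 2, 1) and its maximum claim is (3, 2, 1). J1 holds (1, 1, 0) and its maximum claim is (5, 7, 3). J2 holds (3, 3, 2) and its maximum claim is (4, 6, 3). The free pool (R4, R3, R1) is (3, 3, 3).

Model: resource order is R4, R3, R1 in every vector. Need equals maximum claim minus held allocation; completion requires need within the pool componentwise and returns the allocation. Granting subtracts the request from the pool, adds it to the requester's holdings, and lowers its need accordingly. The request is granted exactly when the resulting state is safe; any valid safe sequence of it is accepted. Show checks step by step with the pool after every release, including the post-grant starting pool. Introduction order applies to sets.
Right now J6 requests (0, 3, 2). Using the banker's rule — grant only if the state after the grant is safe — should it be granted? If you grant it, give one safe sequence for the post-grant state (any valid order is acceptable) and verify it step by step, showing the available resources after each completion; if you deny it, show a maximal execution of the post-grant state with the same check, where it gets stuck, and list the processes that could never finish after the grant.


DENY — the pretend-granted state is unsafe.
Key observation: after J9, J4 the pool peaks at (3, 2, 3), and each blocked process is short somewhere: J6 on R4; J1 on R4, R3; J2 on R3.
After a pretend grant, a maximal execution: J9, J4 — then nothing else fits. Step-by-step check:
  pool = (3, 0, 1)
  J9 needs (3, 0, 0) <= (3, 0, 1) -> finishes; pool += (0, 2, 1) = (3, 2, 2)
  J4 needs (3, 1, 1) <= (3, 2, 2) -> finishes; pool += (0, 0, 1) = (3, 2, 3)
  J6 cannot run: need (4, 1, 3) vs free (3, 2, 3) (insufficient R4)
  J1 cannot run: need (4, 6, 3) vs free (3, 2, 3) (insufficient R4 and R3)
  J2 cannot run: need (1, 3, 1) vs free (3, 2, 3) (insufficient R3)
Had the request been granted, J6, J1 and J2 could never finish.


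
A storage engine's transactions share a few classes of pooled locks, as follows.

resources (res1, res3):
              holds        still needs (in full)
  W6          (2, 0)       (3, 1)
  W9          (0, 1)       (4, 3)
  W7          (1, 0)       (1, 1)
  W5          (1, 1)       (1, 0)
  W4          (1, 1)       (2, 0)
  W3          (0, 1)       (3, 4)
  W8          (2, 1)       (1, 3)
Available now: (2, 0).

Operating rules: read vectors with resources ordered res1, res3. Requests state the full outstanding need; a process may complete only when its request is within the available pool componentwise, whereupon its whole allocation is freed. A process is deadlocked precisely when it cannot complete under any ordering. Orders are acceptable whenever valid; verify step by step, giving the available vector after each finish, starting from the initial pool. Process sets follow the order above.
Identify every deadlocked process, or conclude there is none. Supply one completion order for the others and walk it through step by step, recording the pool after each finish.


Deadlocked set: W9, W3 and W8.
Key observation: even finishing W5, W6, W4, W7 leaves just (7, 2) free — too little res3 for any of the remaining processes.
The rest can finish in the order W5, W6, W4, W7. Verifying each step:
  pool = (2, 0)
  run W5 (needs (1, 0), free (2, 0)); after release of (1, 1) the pool is (3, 1)
  run W6 (needs (3, 1), free (3, 1)); after release of (2, 0) the pool is (5, 1)
  run W4 (needs (2, 0), free (5, 1)); after release of (1, 1) the pool is (6, 2)
  run W7 (needs (1, 1), free (6, 2)); after release of (1, 0) the pool is (7, 2)
None of the blocked processes ever fits:
  blocked: W9 wants (4, 3), pool (7, 2) — not enough res3
  blocked: W3 wants (3, 4), pool (7, 2) — not enough res3
  blocked: W8 wants (1, 3), pool (7, 2) — not enough res3


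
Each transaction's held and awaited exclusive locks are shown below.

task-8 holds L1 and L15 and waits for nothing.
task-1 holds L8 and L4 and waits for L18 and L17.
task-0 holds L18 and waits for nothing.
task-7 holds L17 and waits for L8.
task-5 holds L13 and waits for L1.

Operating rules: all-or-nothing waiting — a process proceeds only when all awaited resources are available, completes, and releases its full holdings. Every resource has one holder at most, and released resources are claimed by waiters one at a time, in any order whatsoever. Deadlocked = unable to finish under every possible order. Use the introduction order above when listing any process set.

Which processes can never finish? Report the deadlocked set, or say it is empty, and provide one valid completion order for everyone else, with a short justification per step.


The deadlocked set is task-1 and task-7.
Key observation: the loop task-1 -> task-7 -> task-1 blocks itself forever; no other process is dragged down with it.
One completion order for the rest: task-0, task-8, task-5.
Check, step by step:
  run task-0 (it waits on nothing); releases L18
  run task-8 (it waits on nothing); releases L1 and L15
  task-5: everything it awaited (L1) is free; runs, freeing L13


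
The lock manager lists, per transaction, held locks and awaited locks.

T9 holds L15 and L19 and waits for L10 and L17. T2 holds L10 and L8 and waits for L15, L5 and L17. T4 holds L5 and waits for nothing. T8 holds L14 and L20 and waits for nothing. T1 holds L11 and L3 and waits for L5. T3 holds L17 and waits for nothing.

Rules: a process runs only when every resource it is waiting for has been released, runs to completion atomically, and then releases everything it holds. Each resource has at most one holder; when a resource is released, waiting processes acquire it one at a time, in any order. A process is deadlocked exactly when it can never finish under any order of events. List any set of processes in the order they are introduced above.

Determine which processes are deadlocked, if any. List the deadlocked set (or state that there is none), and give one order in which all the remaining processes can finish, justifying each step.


Deadlocked: T9 and T2.
Key observation: the waits loop around T9 -> T2 -> T9 with no way out; no other process is dragged down with it.
One completion order for the rest: T8, T3, T4, T1.
Verifying each step:
  run T8 (it waits on nothing); releases L14 and L20
  run T3 (it waits on nothing); releases L17
  run T4 (it waits on nothing); releases L5
  run T1 (all its waits — L5 — are resolved); releases L11 and L3


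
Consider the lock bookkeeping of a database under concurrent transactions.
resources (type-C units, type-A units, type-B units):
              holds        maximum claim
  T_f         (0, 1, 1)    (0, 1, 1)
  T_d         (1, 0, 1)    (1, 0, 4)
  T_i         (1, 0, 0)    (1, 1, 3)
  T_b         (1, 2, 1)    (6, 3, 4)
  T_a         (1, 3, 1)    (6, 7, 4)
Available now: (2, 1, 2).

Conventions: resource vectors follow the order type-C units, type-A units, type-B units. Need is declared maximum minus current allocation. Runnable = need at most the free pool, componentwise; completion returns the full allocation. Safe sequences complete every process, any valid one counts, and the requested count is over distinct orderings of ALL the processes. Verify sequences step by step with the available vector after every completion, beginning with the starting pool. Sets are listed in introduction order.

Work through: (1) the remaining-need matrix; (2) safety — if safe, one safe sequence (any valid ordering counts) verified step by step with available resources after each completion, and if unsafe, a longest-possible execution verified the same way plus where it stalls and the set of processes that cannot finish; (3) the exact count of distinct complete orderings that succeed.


(1) Need matrix, components ordered type-C units, type-A units, type-B units:
  T_f: (0, 0, 0)
  T_d: (0, 0, 3)
  T_i: (0, 1, 3)
  T_b: (5, 1, 3)
  T_a: (5, 4, 3)
(2) The state is UNSAFE.
Key observation: T_f, T_i, T_d can finish, but then (4, 2, 4) is all there is, and the blocked group's type-C units demands exceed it.
The run T_f, T_i, T_d cannot be extended any further. Step-by-step check:
  pool = (2, 1, 2)
  T_f needs (0, 0, 0) <= (2, 1, 2) -> finishes; pool += (0, 1, 1) = (2, 2, 3)
  T_i needs (0, 1, 3) <= (2, 2, 3) -> finishes; pool += (1, 0, 0) = (3, 2, 3)
  T_d needs (0, 0, 3) <= (3, 2, 3) -> finishes; pool += (1, 0, 1) = (4, 2, 4)
  T_b cannot run: need (5, 1, 3) vs free (4, 2, 4) (insufficient type-C units)
  T_a cannot run: need (5, 4, 3) vs free (4, 2, 4) (insufficient type-C units and type-A units)
Permanently blocked: T_b and T_a.
(3) The exact count: 0 of the possible complete orderings are safe sequences.


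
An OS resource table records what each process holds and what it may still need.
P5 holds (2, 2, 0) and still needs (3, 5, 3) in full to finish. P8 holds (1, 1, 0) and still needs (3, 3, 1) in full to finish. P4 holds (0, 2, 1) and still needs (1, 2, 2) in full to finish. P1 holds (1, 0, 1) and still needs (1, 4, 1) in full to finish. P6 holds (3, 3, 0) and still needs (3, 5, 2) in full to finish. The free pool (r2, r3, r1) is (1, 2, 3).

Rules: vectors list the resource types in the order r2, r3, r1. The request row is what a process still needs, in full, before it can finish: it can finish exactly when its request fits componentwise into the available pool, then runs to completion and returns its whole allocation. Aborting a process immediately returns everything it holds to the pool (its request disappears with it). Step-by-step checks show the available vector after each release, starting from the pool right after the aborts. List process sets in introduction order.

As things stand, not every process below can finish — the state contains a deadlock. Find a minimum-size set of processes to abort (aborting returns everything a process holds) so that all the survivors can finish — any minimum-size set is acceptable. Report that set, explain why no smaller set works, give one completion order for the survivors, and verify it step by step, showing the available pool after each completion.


Minimum abort set: P8.
Key observation: aborting P8 returns (1, 1, 0), and P6 — hopeless before — runs at step 3 with the returned capacity in the pool.
No smaller set exists: with zero aborts the deadlock remains.
Survivors finish in the order: P4, P1, P6, P5. Check, step by step (pool after the aborts first):
  pool = (2, 3, 3)
  P4: need (1, 2, 2) fits (2, 3, 3); releases (0, 2, 1), pool now (2, 5, 4)
  P1: need (1, 4, 1) fits (2, 5, 4); releases (1, 0, 1), pool now (3, 5, 5)
  P6: need (3, 5, 2) fits (3, 5, 5); releases (3, 3, 0), pool now (6, 8, 5)
  P5: need (3, 5, 3) fits (6, 8, 5); releases (2, 2, 0), pool now (8, 10, 5)


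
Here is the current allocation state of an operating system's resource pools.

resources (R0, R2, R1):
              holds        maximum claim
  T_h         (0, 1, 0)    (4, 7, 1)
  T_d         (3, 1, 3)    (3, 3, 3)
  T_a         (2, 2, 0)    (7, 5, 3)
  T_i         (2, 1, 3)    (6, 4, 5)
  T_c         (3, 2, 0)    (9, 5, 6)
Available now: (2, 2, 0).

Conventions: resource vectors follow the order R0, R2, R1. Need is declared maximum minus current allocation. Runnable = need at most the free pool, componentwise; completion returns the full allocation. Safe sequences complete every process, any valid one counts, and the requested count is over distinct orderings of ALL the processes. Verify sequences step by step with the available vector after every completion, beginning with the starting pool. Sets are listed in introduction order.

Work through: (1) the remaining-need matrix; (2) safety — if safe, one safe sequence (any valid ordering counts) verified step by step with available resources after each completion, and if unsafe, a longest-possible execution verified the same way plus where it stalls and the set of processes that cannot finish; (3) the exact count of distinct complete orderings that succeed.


(1) Need matrix, components ordered R0, R2, R1:
  T_h: (4, 6, 1)
  T_d: (0, 2, 0)
  T_a: (5, 3, 3)
  T_i: (4, 3, 2)
  T_c: (6, 3, 6)
(2) SAFE — a valid safe sequence is T_d, T_i, T_a, T_h, T_c.
Key observation: T_d marks the first exact bind of the order: its need (0, 2, 0) fits the free (2, 2, 0) with zero slack on a requested resource.
Check, step by step:
  pool = (2, 2, 0)
  T_d needs (0, 2, 0) <= (2, 2, 0) -> finishes; pool += (3, 1, 3) = (5, 3, 3)
  T_i needs (4, 3, 2) <= (5, 3, 3) -> finishes; pool += (2, 1, 3) = (7, 4, 6)
  T_a needs (5, 3, 3) <= (7, 4, 6) -> finishes; pool += (2, 2, 0) = (9, 6, 6)
  T_h needs (4, 6, 1) <= (9, 6, 6) -> finishes; pool += (0, 1, 0) = (9, 7, 6)
  T_c needs (6, 3, 6) <= (9, 7, 6) -> finishes; pool += (3, 2, 0) = (12, 9, 6)
(3) The exact count: 6 of the possible complete orderings are safe sequences.


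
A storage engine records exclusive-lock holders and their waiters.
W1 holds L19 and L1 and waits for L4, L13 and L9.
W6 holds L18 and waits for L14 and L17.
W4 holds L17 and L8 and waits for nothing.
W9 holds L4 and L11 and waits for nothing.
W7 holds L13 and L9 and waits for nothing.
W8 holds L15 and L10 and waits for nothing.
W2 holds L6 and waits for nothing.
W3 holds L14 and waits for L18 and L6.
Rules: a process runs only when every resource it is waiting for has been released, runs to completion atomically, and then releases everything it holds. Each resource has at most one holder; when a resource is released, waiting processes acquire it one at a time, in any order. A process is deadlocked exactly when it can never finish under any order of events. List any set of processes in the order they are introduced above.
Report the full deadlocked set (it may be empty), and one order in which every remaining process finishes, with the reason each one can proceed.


Deadlocked: W6 and W3.
Key observation: the waits loop around W6 -> W3 -> W6 with no way out; no other process is dragged down with it.
A valid finishing order for the others: W9, W4, W7, W1, W8, W2.
Step-by-step check:
  run W9 (it waits on nothing); releases L4 and L11
  run W4 (it waits on nothing); releases L17 and L8
  run W7 (it waits on nothing); releases L13 and L9
  W1 waits on L4, L13 and L9 — all released -> runs and releases L19 and L1
  run W8 (it waits on nothing); releases L15 and L10
  run W2 (it waits on nothing); releases L6


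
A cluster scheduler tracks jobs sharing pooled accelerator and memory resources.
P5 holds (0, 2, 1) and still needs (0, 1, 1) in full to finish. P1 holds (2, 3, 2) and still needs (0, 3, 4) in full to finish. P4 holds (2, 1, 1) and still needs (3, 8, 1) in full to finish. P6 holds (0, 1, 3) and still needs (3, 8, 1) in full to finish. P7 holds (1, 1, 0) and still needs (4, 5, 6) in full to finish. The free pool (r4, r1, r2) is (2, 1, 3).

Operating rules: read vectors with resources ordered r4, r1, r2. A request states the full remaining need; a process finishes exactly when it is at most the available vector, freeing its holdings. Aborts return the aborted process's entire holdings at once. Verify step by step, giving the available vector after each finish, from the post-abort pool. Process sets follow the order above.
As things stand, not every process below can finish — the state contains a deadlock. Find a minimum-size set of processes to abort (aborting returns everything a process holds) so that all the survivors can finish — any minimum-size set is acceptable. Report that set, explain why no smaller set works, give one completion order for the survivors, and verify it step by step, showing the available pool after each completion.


Abort P6.
Key observation: the deadlocked P4 becomes finishable only because P6 released (0, 1, 3); it completes at step 4 below.
Why nothing smaller works: aborting no one leaves the state deadlocked as given.
One survivor order: P5, P1, P7, P4. Walking it through (post-abort pool first):
  pool = (2, 2, 6)
  run P5 (needs (0, 1, 1), free (2, 2, 6)); after release of (0, 2, 1) the pool is (2, 4, 7)
  run P1 (needs (0, 3, 4), free (2, 4, 7)); after release of (2, 3, 2) the pool is (4, 7, 9)
  run P7 (needs (4, 5, 6), free (4, 7, 9)); after release of (1, 1, 0) the pool is (5, 8, 9)
  run P4 (needs (3, 8, 1), free (5, 8, 9)); after release of (2, 1, 1) the pool is (7, 9, 10)


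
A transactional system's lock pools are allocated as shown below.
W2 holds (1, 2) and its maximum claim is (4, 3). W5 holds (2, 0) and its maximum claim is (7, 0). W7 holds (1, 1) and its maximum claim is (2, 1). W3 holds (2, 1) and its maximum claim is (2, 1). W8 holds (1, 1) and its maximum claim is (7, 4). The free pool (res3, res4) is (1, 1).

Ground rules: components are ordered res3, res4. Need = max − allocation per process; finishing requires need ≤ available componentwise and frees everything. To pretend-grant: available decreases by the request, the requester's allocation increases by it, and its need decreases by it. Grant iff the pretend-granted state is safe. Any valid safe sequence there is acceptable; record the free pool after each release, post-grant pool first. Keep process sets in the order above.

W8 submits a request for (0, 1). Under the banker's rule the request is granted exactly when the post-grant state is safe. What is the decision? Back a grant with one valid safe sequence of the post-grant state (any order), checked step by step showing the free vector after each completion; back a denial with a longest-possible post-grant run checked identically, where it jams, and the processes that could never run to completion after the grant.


GRANT. The post-grant state is safe; one safe sequence: W3, W2, W7, W5, W8.
Key observation: the transfer keeps a workable pool ((1, 0)); W3 starts the safe sequence.
Verifying the post-grant state step by step:
  pool = (1, 0)
  W3 needs (0, 0) <= (1, 0) -> finishes; pool += (2, 1) = (3, 1)
  W2 needs (3, 1) <= (3, 1) -> finishes; pool += (1, 2) = (4, 3)
  W7 needs (1, 0) <= (4, 3) -> finishes; pool += (1, 1) = (5, 4)
  W5 needs (5, 0) <= (5, 4) -> finishes; pool += (2, 0) = (7, 4)
  W8 needs (6, 2) <= (7, 4) -> finishes; pool += (1, 2) = (8, 6)


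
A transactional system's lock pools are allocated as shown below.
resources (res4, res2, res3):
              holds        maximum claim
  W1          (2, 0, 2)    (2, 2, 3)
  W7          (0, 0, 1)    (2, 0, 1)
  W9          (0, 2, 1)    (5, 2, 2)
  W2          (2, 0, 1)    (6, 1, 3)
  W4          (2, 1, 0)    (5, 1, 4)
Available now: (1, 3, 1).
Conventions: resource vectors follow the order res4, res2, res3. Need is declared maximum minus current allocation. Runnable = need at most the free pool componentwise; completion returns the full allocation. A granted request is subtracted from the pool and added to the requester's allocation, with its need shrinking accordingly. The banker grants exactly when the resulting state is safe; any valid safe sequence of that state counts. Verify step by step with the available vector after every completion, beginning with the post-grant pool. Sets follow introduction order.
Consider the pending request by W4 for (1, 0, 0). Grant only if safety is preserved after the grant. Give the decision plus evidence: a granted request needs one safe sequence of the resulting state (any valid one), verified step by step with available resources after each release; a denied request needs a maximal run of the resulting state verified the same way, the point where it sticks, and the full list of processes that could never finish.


GRANT — the state after the grant stays safe, e.g. via W1, W7, W4, W9, W2.
Key observation: the grant leaves (0, 3, 1) free — enough for W1, whose release restarts the cascade.
Verifying the post-grant state step by step:
  pool = (0, 3, 1)
  run W1 (needs (0, 2, 1), free (0, 3, 1)); after release of (2, 0, 2) the pool is (2, 3, 3)
  run W7 (needs (2, 0, 0), free (2, 3, 3)); after release of (0, 0, 1) the pool is (2, 3, 4)
  run W4 (needs (2, 0, 4), free (2, 3, 4)); after release of (3, 1, 0) the pool is (5, 4, 4)
  run W9 (needs (5, 0, 1), free (5, 4, 4)); after release of (0, 2, 1) the pool is (5, 6, 5)
  run W2 (needs (4, 1, 2), free (5, 6, 5)); after release of (2, 0, 1) the pool is (7, 6, 6)


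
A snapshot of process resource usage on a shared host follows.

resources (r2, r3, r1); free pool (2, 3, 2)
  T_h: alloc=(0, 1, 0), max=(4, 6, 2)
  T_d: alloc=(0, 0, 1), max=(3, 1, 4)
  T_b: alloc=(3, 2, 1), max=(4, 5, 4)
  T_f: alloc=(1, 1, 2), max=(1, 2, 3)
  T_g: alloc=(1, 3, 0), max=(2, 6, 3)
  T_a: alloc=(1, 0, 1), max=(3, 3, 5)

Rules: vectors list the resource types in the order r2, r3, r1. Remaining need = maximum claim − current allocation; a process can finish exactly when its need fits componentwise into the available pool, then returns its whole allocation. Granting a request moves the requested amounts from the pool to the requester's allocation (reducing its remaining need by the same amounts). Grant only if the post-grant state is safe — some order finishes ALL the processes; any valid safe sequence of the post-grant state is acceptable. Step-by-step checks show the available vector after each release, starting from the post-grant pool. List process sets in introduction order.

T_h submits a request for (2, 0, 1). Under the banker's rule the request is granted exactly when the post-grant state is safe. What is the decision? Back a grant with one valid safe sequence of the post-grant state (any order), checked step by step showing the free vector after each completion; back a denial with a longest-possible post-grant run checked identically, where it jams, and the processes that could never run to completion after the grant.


GRANT — the state after the grant stays safe, e.g. via T_f, T_g, T_h, T_a, T_b, T_d.
Key observation: granting shrinks the pool to (0, 3, 1), yet T_f still fits and the chain goes through.
Step-by-step check of the post-grant state:
  pool = (0, 3, 1)
  run T_f (needs (0, 1, 1), free (0, 3, 1)); after release of (1, 1, 2) the pool is (1, 4, 3)
  run T_g (needs (1, 3, 3), free (1, 4, 3)); after release of (1, 3, 0) the pool is (2, 7, 3)
  run T_h (needs (2, 5, 1), free (2, 7, 3)); after release of (2, 1, 1) the pool is (4, 8, 4)
  run T_a (needs (2, 3, 4), free (4, 8, 4)); after release of (1, 0, 1) the pool is (5, 8, 5)
  run T_b (needs (1, 3, 3), free (5, 8, 5)); after release of (3, 2, 1) the pool is (8, 10, 6)
  run T_d (needs (3, 1, 3), free (8, 10, 6)); after release of (0, 0, 1) the pool is (8, 10, 7)


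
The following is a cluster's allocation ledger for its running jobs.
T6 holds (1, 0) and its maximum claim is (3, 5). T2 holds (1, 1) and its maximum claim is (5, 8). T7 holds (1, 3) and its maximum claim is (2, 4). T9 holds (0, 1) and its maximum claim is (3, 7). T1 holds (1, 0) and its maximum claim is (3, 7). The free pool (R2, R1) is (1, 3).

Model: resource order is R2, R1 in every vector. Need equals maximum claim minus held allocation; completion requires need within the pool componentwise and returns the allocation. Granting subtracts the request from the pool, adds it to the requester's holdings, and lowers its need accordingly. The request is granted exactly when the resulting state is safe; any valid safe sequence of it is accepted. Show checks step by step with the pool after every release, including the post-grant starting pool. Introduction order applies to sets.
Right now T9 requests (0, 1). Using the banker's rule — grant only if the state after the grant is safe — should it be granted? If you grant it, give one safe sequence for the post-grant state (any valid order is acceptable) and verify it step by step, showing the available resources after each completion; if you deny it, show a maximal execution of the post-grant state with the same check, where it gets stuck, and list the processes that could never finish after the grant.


GRANT — the state after the grant stays safe, e.g. via T7, T6, T9, T1, T2.
Key observation: with (1, 2) left after the transfer, T7 can run at once — the state stays safe.
Verifying the post-grant state step by step:
  pool = (1, 2)
  T7 needs (1, 1) <= (1, 2) -> finishes; pool += (1, 3) = (2, 5)
  T6 needs (2, 5) <= (2, 5) -> finishes; pool += (1, 0) = (3, 5)
  T9 needs (3, 5) <= (3, 5) -> finishes; pool += (0, 2) = (3, 7)
  T1 needs (2, 7) <= (3, 7) -> finishes; pool += (1, 0) = (4, 7)
  T2 needs (4, 7) <= (4, 7) -> finishes; pool += (1, 1) = (5, 8)


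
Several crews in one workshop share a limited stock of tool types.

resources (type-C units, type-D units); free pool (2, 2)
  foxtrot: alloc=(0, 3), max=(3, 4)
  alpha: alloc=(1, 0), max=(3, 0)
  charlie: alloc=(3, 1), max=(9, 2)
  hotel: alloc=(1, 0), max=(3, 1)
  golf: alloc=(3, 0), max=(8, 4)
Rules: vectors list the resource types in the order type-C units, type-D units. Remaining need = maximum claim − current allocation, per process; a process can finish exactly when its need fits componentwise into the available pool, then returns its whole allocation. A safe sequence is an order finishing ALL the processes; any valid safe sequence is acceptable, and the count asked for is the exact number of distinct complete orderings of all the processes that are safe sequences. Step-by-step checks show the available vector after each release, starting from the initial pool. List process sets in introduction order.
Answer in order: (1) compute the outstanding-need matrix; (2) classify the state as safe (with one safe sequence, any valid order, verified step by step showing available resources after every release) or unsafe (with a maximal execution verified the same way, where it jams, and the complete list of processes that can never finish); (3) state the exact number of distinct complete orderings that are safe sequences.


(1) Outstanding need per process (order type-C units, type-D units):
  foxtrot: (3, 1)
  alpha: (2, 0)
  charlie: (6, 1)
  hotel: (2, 1)
  golf: (5, 4)
(2) UNSAFE.
Key observation: hotel, foxtrot, alpha can finish, but then (4, 5) is all there is, and the blocked group's type-C units demands exceed it.
Going as far as possible: hotel, foxtrot, alpha; after that, nothing fits. Step-by-step check:
  pool = (2, 2)
  hotel needs (2, 1) <= (2, 2) -> finishes; pool += (1, 0) = (3, 2)
  foxtrot needs (3, 1) <= (3, 2) -> finishes; pool += (0, 3) = (3, 5)
  alpha needs (2, 0) <= (3, 5) -> finishes; pool += (1, 0) = (4, 5)
  blocked: charlie wants (6, 1), pool (4, 5) — not enough type-C units
  blocked: golf wants (5, 4), pool (4, 5) — not enough type-C units
Never able to finish: charlie and golf.
(3) Exactly 0 of the possible complete orderings are safe sequences.


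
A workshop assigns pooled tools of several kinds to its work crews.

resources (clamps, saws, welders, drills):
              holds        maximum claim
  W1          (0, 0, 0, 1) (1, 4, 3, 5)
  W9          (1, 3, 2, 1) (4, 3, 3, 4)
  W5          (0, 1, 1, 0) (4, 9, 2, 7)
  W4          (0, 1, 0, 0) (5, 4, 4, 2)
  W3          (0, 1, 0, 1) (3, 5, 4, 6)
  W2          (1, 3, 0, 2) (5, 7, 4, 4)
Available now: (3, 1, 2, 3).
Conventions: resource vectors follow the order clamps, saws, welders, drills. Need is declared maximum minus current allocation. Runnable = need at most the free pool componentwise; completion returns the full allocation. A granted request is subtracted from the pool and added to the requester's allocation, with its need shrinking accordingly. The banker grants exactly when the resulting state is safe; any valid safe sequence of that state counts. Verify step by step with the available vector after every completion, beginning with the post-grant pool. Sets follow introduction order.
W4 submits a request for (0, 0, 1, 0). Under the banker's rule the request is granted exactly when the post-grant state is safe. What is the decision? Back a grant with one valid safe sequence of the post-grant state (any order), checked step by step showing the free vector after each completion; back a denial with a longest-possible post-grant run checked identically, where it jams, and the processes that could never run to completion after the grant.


DENY — the pretend-granted state is unsafe.
Key observation: after W9, W1 the pool peaks at (4, 4, 3, 5), and each blocked process is short somewhere: W5 on saws, drills; W4 on clamps; W3 on welders; W2 on welders.
Pretend the grant happened; the run W9, W1 goes as far as possible. Walking it through:
  pool = (3, 1, 1, 3)
  W9: need (3, 0, 1, 3) fits (3, 1, 1, 3); releases (1, 3, 2, 1), pool now (4, 4, 3, 4)
  W1: need (1, 4, 3, 4) fits (4, 4, 3, 4); releases (0, 0, 0, 1), pool now (4, 4, 3, 5)
  W5 cannot run: need (4, 8, 1, 7) vs free (4, 4, 3, 5) (insufficient saws and drills)
  W4 cannot run: need (5, 3, 3, 2) vs free (4, 4, 3, 5) (insufficient clamps)
  W3 cannot run: need (3, 4, 4, 5) vs free (4, 4, 3, 5) (insufficient welders)
  W2 cannot run: need (4, 4, 4, 2) vs free (4, 4, 3, 5) (insufficient welders)
Processes that could never finish after the grant: W5, W4, W3 and W2.


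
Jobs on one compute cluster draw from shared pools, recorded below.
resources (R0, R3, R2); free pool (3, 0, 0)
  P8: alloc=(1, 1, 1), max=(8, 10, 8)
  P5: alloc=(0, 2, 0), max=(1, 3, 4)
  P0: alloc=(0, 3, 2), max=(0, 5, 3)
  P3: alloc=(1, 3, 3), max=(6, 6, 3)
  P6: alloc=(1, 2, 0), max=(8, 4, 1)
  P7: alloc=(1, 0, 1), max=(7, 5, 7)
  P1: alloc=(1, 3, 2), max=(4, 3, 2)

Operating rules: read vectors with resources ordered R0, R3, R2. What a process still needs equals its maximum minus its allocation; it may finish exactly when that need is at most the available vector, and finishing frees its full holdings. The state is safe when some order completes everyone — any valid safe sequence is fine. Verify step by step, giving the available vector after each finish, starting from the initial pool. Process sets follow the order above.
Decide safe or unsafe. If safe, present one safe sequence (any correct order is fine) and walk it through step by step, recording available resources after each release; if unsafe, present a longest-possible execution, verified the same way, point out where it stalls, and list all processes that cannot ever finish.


The state is UNSAFE.
Key observation: the wall is R0: completing P1, P0, P5 brings the pool only to (4, 8, 4), and all the rest need more.
The run P1, P0, P5 cannot be extended any further. Verifying each step:
  pool = (3, 0, 0)
  P1: need (3, 0, 0) fits (3, 0, 0); releases (1, 3, 2), pool now (4, 3, 2)
  P0: need (0, 2, 1) fits (4, 3, 2); releases (0, 3, 2), pool now (4, 6, 4)
  P5: need (1, 1, 4) fits (4, 6, 4); releases (0, 2, 0), pool now (4, 8, 4)
  blocked: P8 wants (7, 9, 7), pool (4, 8, 4) — not enough R0, R3 and R2
  blocked: P3 wants (5, 3, 0), pool (4, 8, 4) — not enough R0
  blocked: P6 wants (7, 2, 1), pool (4, 8, 4) — not enough R0
  blocked: P7 wants (6, 5, 6), pool (4, 8, 4) — not enough R0 and R2
Processes that can never finish: P8, P3, P6 and P7.


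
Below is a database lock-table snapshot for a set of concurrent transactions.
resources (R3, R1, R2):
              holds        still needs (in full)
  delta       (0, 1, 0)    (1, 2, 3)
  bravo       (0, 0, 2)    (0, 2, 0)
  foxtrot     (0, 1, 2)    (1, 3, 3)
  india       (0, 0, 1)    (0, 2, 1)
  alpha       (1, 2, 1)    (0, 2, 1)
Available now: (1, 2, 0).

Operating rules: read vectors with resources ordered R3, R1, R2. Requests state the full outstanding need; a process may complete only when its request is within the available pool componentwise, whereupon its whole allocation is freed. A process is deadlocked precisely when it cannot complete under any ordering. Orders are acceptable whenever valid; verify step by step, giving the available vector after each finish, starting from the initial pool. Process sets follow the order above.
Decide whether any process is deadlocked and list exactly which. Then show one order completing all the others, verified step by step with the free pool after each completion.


Nothing here is deadlocked.
Key observation: bravo leads a chain of completions in which each release enables another process.
The rest can finish in the order bravo, india, delta, foxtrot, alpha. Check, step by step:
  pool = (1, 2, 0)
  run bravo (needs (0, 2, 0), free (1, 2, 0)); after release of (0, 0, 2) the pool is (1, 2, 2)
  run india (needs (0, 2, 1), free (1, 2, 2)); after release of (0, 0, 1) the pool is (1, 2, 3)
  run delta (needs (1, 2, 3), free (1, 2, 3)); after release of (0, 1, 0) the pool is (1, 3, 3)
  run foxtrot (needs (1, 3, 3), free (1, 3, 3)); after release of (0, 1, 2) the pool is (1, 4, 5)
  run alpha (needs (0, 2, 1), free (1, 4, 5)); after release of (1, 2, 1) the pool is (2, 6, 6)


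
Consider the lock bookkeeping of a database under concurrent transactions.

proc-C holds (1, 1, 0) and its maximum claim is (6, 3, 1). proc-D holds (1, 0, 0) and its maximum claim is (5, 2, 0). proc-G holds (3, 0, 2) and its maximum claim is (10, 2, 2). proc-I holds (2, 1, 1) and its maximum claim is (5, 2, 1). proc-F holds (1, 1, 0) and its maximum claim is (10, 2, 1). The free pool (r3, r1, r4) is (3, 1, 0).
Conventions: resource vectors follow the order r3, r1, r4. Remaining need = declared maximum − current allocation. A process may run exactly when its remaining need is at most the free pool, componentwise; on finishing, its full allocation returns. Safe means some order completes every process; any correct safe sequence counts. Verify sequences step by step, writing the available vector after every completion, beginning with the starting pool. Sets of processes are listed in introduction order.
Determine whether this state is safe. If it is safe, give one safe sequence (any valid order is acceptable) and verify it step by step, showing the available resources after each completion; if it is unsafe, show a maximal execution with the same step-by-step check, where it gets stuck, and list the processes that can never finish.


The state is SAFE; one workable sequence: proc-I, proc-C, proc-D, proc-G, proc-F.
Key observation: reading the order forward, proc-I is the first process whose need (3, 1, 0) meets the free pool (3, 1, 0) exactly on a resource it requests.
Walking it through:
  pool = (3, 1, 0)
  proc-I needs (3, 1, 0) <= (3, 1, 0) -> finishes; pool += (2, 1, 1) = (5, 2, 1)
  proc-C needs (5, 2, 1) <= (5, 2, 1) -> finishes; pool += (1, 1, 0) = (6, 3, 1)
  proc-D needs (4, 2, 0) <= (6, 3, 1) -> finishes; pool += (1, 0, 0) = (7, 3, 1)
  proc-G needs (7, 2, 0) <= (7, 3, 1) -> finishes; pool += (3, 0, 2) = (10, 3, 3)
  proc-F needs (9, 1, 1) <= (10, 3, 3) -> finishes; pool += (1, 1, 0) = (11, 4, 3)


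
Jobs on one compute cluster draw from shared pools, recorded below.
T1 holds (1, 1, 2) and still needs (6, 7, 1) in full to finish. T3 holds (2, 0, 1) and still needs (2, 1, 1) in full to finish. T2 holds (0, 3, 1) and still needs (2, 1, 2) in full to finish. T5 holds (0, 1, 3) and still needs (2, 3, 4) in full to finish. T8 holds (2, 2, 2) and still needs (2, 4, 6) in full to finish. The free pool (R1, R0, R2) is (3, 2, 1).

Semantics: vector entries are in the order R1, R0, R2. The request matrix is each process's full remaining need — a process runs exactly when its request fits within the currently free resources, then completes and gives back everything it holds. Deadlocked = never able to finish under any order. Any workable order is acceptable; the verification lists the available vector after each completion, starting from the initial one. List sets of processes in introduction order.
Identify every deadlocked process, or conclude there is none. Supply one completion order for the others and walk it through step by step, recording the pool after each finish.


The deadlocked set is T1, T5 and T8.
Key observation: after T3, T2 the pool peaks at (5, 5, 3), and each blocked process is short somewhere: T1 on R1, R0; T5 on R2; T8 on R2.
The rest can finish in the order T3, T2. Walking it through:
  pool = (3, 2, 1)
  T3 needs (2, 1, 1) <= (3, 2, 1) -> finishes; pool += (2, 0, 1) = (5, 2, 2)
  T2 needs (2, 1, 2) <= (5, 2, 2) -> finishes; pool += (0, 3, 1) = (5, 5, 3)
The stuck group stays short no matter what:
  blocked: T1 wants (6, 7, 1), pool (5, 5, 3) — not enough R1 and R0
  blocked: T5 wants (2, 3, 4), pool (5, 5, 3) — not enough R2
  blocked: T8 wants (2, 4, 6), pool (5, 5, 3) — not enough R2


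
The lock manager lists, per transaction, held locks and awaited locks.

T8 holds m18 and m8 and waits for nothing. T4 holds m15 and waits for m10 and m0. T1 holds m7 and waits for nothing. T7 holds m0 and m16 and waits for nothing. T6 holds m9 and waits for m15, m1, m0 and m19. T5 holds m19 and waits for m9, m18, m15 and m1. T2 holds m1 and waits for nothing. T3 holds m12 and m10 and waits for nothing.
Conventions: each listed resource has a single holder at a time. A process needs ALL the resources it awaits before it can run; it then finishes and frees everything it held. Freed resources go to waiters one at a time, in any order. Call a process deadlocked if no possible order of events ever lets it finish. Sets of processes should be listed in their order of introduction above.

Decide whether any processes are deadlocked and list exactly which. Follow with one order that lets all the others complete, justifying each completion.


Deadlocked set: T6 and T5.
Key observation: the waits loop around T6 -> T5 -> T6 with no way out; no other process is dragged down with it.
One completion order for the rest: T7, T3, T4, T1, T8, T2.
Walking it through:
  T7 waits on nothing -> runs at once and releases m0 and m16
  T3 waits on nothing -> runs at once and releases m12 and m10
  run T4 (all its waits — m10 and m0 — are resolved); releases m15
  T1 waits on nothing -> runs at once and releases m7
  T8 waits on nothing -> runs at once and releases m18 and m8
  T2 waits on nothing -> runs at once and releases m1


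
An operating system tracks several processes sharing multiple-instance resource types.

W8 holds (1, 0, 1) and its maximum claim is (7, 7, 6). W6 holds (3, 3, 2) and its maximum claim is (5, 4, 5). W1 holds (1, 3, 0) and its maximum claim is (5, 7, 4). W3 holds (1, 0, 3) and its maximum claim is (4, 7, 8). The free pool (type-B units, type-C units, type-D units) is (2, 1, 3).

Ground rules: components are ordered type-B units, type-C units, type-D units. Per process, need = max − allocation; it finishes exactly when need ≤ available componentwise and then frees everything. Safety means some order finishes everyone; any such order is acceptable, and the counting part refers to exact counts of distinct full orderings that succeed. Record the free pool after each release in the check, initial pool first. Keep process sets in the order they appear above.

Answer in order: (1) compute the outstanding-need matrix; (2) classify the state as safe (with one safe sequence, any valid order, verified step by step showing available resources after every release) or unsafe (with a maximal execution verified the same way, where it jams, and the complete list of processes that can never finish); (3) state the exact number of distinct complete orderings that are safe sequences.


(1) Remaining need (order type-B units, type-C units, type-D units):
  W8: (6, 7, 5)
  W6: (2, 1, 3)
  W1: (4, 4, 4)
  W3: (3, 7, 5)
(2) SAFE, for example via the order W6, W1, W8, W3.
Key observation: W6 marks the first exact bind of the order: its need (2, 1, 3) fits the free (2, 1, 3) with zero slack on a requested resource.
Step-by-step check:
  pool = (2, 1, 3)
  W6 needs (2, 1, 3) <= (2, 1, 3) -> finishes; pool += (3, 3, 2) = (5, 4, 5)
  W1 needs (4, 4, 4) <= (5, 4, 5) -> finishes; pool += (1, 3, 0) = (6, 7, 5)
  W8 needs (6, 7, 5) <= (6, 7, 5) -> finishes; pool += (1, 0, 1) = (7, 7, 6)
  W3 needs (3, 7, 5) <= (7, 7, 6) -> finishes; pool += (1, 0, 3) = (8, 7, 9)
(3) Precisely 2 of the possible complete orderings are safe sequences.


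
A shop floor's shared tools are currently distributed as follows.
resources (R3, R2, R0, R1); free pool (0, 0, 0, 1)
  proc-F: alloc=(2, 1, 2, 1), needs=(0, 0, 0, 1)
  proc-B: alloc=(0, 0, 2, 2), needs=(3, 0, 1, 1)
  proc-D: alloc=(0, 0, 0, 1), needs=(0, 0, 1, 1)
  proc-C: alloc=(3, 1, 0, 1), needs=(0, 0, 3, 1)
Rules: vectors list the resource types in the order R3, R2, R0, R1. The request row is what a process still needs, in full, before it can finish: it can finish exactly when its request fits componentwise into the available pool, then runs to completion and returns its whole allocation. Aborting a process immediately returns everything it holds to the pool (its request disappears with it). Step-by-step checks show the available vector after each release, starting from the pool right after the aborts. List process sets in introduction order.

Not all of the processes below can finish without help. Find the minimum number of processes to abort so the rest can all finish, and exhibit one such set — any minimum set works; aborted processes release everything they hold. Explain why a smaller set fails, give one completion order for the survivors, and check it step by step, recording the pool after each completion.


The answer: abort proc-B.
Key observation: before aborting proc-B, proc-C was permanently blocked — no order could ever run it; afterwards it completes at step 3.
No smaller set exists: with zero aborts the deadlock remains.
The survivors complete as proc-F, proc-D, proc-C. Step-by-step check (starting from the post-abort pool):
  pool = (0, 0, 2, 3)
  run proc-F (needs (0, 0, 0, 1), free (0, 0, 2, 3)); after release of (2, 1, 2, 1) the pool is (2, 1, 4, 4)
  run proc-D (needs (0, 0, 1, 1), free (2, 1, 4, 4)); after release of (0, 0, 0, 1) the pool is (2, 1, 4, 5)
  run proc-C (needs (0, 0, 3, 1), free (2, 1, 4, 5)); after release of (3, 1, 0, 1) the pool is (5, 2, 4, 6)
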